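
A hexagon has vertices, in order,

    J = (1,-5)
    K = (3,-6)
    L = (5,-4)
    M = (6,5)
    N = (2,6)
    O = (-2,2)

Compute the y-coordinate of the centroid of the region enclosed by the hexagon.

Apply Gauss's area formula. First the cross-terms c_i = x_i·y_{i+1} − x_{i+1}·y_i:
  9, 18, 49, 26, 16, 8  ⇒  2A = 126, A = 63.
Then Σ (y_i + y_{i+1})·c_i = 160, so ȳ = 160 / (6·63) = 80/189.

80/189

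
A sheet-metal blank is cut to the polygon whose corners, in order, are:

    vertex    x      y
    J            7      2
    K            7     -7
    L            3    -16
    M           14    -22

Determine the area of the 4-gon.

J→K: (7)(-7) − (7)(2) = -63
K→L: (7)(-16) − (3)(-7) = -91
L→M: (3)(-22) − (14)(-16) = 158
M→J: (14)(2) − (7)(-22) = 182
Σ = 186
Area = |Σ|/2 = 93.

93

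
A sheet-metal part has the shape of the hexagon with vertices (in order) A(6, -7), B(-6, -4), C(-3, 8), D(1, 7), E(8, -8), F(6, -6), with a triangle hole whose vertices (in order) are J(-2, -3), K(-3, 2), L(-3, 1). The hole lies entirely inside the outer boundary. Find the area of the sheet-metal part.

112

Outer boundary:
Cross-terms: -66, -60, -29, -64, 0, -6  ⇒  Σ = -225
Area = |Σ|/2 = 112.5.
Hole:
Apply the shoelace (surveyor's) formula: 2A = Σ (x_i·y_{i+1} − x_{i+1}·y_i), indices taken mod 3.
J→K: (-2)(2) − (-3)(-3) = -13
K→L: (-3)(1) − (-3)(2) = 3
L→J: (-3)(-3) − (-2)(1) = 11
Σ = 1
Area = |Σ|/2 = 0.5.
Net area = 112.5 − 0.5 = 112.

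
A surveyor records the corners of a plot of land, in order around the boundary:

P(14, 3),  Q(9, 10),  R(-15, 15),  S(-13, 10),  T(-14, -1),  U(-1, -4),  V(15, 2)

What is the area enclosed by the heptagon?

363

Apply the shoelace formula: 2A = Σ (x_i·y_{i+1} − x_{i+1}·y_i), indices taken mod 7.
Σ = (113) + (285) + (45) + (153) + (55) + (58) + (17) = 726
Area = |Σ|/2 = 363.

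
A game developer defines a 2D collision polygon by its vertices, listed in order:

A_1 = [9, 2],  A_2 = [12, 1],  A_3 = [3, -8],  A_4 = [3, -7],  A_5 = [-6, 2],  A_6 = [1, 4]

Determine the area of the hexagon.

103.5

Σ = (-15) + (-99) + (3) + (-36) + (-26) + (-34) = -207
Area = |Σ|/2 = 103.5.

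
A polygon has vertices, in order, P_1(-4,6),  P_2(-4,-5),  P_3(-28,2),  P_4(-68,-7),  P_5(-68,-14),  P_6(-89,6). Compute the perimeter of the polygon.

198

|P_1P_2| = √((0)² + (-11)²) = √121 = 11
|P_2P_3| = √((-24)² + (7)²) = √625 = 25
|P_3P_4| = √((-40)² + (-9)²) = √1681 = 41
|P_4P_5| = √((0)² + (-7)²) = √49 = 7
|P_5P_6| = √((-21)² + (20)²) = √841 = 29
|P_6P_1| = √((85)² + (0)²) = √7225 = 85
Perimeter = 11 + 25 + 41 + 7 + 29 + 85 = 198.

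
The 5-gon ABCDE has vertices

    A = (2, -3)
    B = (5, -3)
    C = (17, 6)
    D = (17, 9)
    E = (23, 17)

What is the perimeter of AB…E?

60

|AB| = √((3)² + (0)²) = √9 = 3
|BC| = √((12)² + (9)²) = √225 = 15
|CD| = √((0)² + (3)²) = √9 = 3
|DE| = √((6)² + (8)²) = √100 = 10
|EA| = √((-21)² + (-20)²) = √841 = 29
Perimeter = 3 + 15 + 3 + 10 + 29 = 60.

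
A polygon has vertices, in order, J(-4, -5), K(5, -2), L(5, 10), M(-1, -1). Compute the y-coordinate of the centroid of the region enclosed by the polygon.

32/33

Apply the shoelace formula. First the cross-terms c_i = x_i·y_{i+1} − x_{i+1}·y_i:
  33, 60, 5, 1  ⇒  2A = 99, A = 49.5.
Then Σ (y_i + y_{i+1})·c_i = 288, so ȳ = 288 / (6·49.5) = 32/33.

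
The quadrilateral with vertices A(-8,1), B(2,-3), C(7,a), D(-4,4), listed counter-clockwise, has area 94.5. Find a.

15

Write out the shoelace sum; only the two edges meeting at C involve a:
2·Area = [(2·a − 7·(-3)) + (7·4 − (-4)·a)] + 50
       = 6·a + 99 = 189
⇒ a = 15.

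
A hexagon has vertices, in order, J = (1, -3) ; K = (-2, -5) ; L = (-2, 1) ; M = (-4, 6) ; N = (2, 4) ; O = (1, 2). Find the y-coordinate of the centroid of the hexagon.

1.015625

Apply Gauss's area formula. First the cross-terms c_i = x_i·y_{i+1} − x_{i+1}·y_i:
  -11, -12, -8, -28, 0, -5  ⇒  2A = -64, A = -32.
Then Σ (y_i + y_{i+1})·c_i = -195, so ȳ = -195 / (6·(-32)) = 1.015625.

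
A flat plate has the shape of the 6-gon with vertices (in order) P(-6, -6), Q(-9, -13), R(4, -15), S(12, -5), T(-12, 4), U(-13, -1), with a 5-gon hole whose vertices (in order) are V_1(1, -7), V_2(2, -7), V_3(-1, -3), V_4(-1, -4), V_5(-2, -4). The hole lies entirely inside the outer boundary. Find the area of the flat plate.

Outer boundary:
Cross-terms: 24, 187, 160, -12, 64, 72  ⇒  Σ = 495
Area = |Σ|/2 = 247.5.
Hole:
Σ = (7) + (-13) + (1) + (-4) + (18) = 9
Area = |Σ|/2 = 4.5.
Net area = 247.5 − 4.5 = 243.

243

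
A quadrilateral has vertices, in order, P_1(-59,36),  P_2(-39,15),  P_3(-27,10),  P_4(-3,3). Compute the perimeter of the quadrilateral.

132

|P_1P_2| = √((20)² + (-21)²) = √841 = 29
|P_2P_3| = √((12)² + (-5)²) = √169 = 13
|P_3P_4| = √((24)² + (-7)²) = √625 = 25
|P_4P_1| = √((-56)² + (33)²) = √4225 = 65
Perimeter = 29 + 13 + 25 + 65 = 132.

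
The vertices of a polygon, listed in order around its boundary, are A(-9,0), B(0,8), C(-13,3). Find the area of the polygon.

29.5

Apply the surveyor's formula: 2A = Σ (x_i·y_{i+1} − x_{i+1}·y_i), indices taken mod 3.
Σ = (-72) + (104) + (27) = 59
Area = |Σ|/2 = 29.5.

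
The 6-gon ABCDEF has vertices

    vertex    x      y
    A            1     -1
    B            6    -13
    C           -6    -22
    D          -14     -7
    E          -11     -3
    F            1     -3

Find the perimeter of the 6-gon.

64

|AB| = √((5)² + (-12)²) = √169 = 13
|BC| = √((-12)² + (-9)²) = √225 = 15
|CD| = √((-8)² + (15)²) = √289 = 17
|DE| = √((3)² + (4)²) = √25 = 5
|EF| = √((12)² + (0)²) = √144 = 12
|FA| = √((0)² + (2)²) = √4 = 2
Perimeter = 13 + 15 + 17 + 5 + 12 + 2 = 64.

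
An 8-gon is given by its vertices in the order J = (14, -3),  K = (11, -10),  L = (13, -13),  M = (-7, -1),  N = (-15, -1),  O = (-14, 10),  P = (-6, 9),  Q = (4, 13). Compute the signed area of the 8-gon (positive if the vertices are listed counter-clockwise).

-385

Cross-terms: -107, -13, -104, -8, -164, -66, -114, -194  ⇒  Σ = -770
Signed area = Σ/2 = -385 (negative ⇒ clockwise traversal).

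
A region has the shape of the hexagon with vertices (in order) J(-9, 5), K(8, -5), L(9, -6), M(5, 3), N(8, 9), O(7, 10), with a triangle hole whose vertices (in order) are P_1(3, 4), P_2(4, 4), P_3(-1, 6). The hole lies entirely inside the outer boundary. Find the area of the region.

Outer boundary:
Σ = (5) + (-3) + (57) + (21) + (17) + (125) = 222
Area = |Σ|/2 = 111.
Hole:
P_1→P_2: (3)(4) − (4)(4) = -4
P_2→P_3: (4)(6) − (-1)(4) = 28
P_3→P_1: (-1)(4) − (3)(6) = -22
Σ = 2
Area = |Σ|/2 = 1.
Net area = 111 − 1 = 110.

110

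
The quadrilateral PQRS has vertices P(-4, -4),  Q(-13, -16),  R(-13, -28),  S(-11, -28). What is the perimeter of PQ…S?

54

|PQ| = √((-9)² + (-12)²) = √225 = 15
|QR| = √((0)² + (-12)²) = √144 = 12
|RS| = √((2)² + (0)²) = √4 = 2
|SP| = √((7)² + (24)²) = √625 = 25
Perimeter = 15 + 12 + 2 + 25 = 54.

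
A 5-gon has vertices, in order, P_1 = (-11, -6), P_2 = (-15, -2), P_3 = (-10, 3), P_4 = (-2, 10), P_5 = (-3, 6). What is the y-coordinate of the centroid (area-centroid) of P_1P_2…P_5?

91/75

Apply the shoelace (surveyor's) formula. First the cross-terms c_i = x_i·y_{i+1} − x_{i+1}·y_i:
  -68, -65, -94, 18, 84  ⇒  2A = -125, A = -62.5.
Then Σ (y_i + y_{i+1})·c_i = -455, so ȳ = -455 / (6·(-62.5)) = 91/75.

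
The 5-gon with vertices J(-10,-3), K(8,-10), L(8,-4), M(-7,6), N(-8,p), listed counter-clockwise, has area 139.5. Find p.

The doubled signed area Σ (x_i y_{i+1} − x_{i+1} y_i) is linear in p.
With p=0 it equals 264; the coefficient of p is 3 (from the two edges through N).
So 3·p + 264 = 2·139.5 = 279 ⇒ p = 5.

5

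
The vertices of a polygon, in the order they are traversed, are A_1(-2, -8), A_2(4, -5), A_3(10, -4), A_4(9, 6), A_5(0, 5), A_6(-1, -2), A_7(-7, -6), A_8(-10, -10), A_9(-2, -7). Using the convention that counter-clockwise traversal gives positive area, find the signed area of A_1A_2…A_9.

138

Apply the surveyor's formula: 2A = Σ (x_i·y_{i+1} − x_{i+1}·y_i), indices taken mod 9.
Σ = (42) + (34) + (96) + (45) + (5) + (-8) + (10) + (50) + (2) = 276
Signed area = Σ/2 = 138 (positive ⇒ counter-clockwise traversal).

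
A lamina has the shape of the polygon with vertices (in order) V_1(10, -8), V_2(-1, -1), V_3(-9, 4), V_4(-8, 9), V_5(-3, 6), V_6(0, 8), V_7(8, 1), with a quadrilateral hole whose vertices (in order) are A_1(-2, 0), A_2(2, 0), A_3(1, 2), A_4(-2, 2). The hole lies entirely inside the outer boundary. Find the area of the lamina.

Outer boundary:
Σ = (-18) + (-13) + (-49) + (-21) + (-24) + (-64) + (-74) = -263
Area = |Σ|/2 = 131.5.
Hole:
Σ = (0) + (4) + (6) + (4) = 14
Area = |Σ|/2 = 7.
Net area = 131.5 − 7 = 124.5.

124.5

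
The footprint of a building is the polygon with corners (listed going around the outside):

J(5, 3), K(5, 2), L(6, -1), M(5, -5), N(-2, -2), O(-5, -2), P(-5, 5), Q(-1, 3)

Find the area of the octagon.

68

Apply the surveyor's formula: 2A = Σ (x_i·y_{i+1} − x_{i+1}·y_i), indices taken mod 8.
J→K: (5)(2) − (5)(3) = -5
K→L: (5)(-1) − (6)(2) = -17
L→M: (6)(-5) − (5)(-1) = -25
M→N: (5)(-2) − (-2)(-5) = -20
N→O: (-2)(-2) − (-5)(-2) = -6
O→P: (-5)(5) − (-5)(-2) = -35
P→Q: (-5)(3) − (-1)(5) = -10
Q→J: (-1)(3) − (5)(3) = -18
Σ = -136
Area = |Σ|/2 = 68.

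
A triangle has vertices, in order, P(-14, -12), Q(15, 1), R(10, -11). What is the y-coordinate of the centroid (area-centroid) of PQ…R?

-22/3

Apply the shoelace (surveyor's) formula. First the cross-terms c_i = x_i·y_{i+1} − x_{i+1}·y_i:
  166, -175, -274  ⇒  2A = -283, A = -141.5.
Then Σ (y_i + y_{i+1})·c_i = 6226, so ȳ = 6226 / (6·(-141.5)) = -22/3.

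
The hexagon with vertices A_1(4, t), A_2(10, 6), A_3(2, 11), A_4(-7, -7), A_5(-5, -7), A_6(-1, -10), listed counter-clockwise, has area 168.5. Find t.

-5

Write out the shoelace sum; only the two edges meeting at A_1 involve t:
2·Area = [((-1)·t − 4·(-10)) + (4·6 − 10·t)] + 218
       = -11·t + 282 = 337
⇒ t = -5.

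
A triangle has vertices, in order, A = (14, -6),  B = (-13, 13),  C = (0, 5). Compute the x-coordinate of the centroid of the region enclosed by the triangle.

1/3

Apply the shoelace (surveyor's) formula. First the cross-terms c_i = x_i·y_{i+1} − x_{i+1}·y_i:
  104, -65, -70  ⇒  2A = -31, A = -15.5.
Then Σ (x_i + x_{i+1})·c_i = -31, so x̄ = -31 / (6·(-15.5)) = 1/3.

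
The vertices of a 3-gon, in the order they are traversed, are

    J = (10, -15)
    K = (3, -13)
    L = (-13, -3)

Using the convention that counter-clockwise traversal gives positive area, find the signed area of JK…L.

Apply Gauss's area formula: 2A = Σ (x_i·y_{i+1} − x_{i+1}·y_i), indices taken mod 3.
Σ = (-85) + (-178) + (225) = -38
Signed area = Σ/2 = -19 (negative ⇒ clockwise traversal).

-19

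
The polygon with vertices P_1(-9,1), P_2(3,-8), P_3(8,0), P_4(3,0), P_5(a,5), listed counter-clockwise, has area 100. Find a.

7

The doubled signed area Σ (x_i y_{i+1} − x_{i+1} y_i) is linear in a.
With a=0 it equals 193; the coefficient of a is 1 (from the two edges through P_5).
So 1·a + 193 = 2·100 = 200 ⇒ a = 7.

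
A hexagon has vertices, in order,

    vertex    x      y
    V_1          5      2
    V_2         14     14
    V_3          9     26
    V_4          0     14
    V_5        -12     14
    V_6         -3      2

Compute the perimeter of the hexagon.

78

|V_1V_2| = √((9)² + (12)²) = √225 = 15
|V_2V_3| = √((-5)² + (12)²) = √169 = 13
|V_3V_4| = √((-9)² + (-12)²) = √225 = 15
|V_4V_5| = √((-12)² + (0)²) = √144 = 12
|V_5V_6| = √((9)² + (-12)²) = √225 = 15
|V_6V_1| = √((8)² + (0)²) = √64 = 8
Perimeter = 15 + 13 + 15 + 12 + 15 + 8 = 78.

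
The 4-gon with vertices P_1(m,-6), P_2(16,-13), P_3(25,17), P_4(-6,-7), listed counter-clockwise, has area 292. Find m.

The doubled signed area Σ (x_i y_{i+1} − x_{i+1} y_i) is linear in m.
With m=0 it equals 656; the coefficient of m is -6 (from the two edges through P_1).
So -6·m + 656 = 2·292 = 584 ⇒ m = 12.

12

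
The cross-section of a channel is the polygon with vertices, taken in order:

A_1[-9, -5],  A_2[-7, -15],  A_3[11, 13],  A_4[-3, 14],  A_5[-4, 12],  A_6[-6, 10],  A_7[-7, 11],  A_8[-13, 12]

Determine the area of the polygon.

327.5

Σ = (100) + (74) + (193) + (20) + (32) + (4) + (59) + (173) = 655
Area = |Σ|/2 = 327.5.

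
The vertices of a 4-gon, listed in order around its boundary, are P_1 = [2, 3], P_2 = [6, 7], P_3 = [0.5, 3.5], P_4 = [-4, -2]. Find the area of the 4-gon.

Apply the shoelace (surveyor's) formula: 2A = Σ (x_i·y_{i+1} − x_{i+1}·y_i), indices taken mod 4.
Cross-terms: -4, 17.5, 13, -8  ⇒  Σ = 18.5
Area = |Σ|/2 = 9.25.

9.25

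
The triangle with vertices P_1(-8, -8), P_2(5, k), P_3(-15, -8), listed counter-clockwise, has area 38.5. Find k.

Write out the shoelace sum; only the two edges meeting at P_2 involve k:
2·Area = [((-8)·k − 5·(-8)) + (5·(-8) − (-15)·k)] + 56
       = 7·k + 56 = 77
⇒ k = 3.

3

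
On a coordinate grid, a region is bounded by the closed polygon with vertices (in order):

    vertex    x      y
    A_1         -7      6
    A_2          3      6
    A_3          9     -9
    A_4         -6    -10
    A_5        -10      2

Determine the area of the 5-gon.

Apply the shoelace (surveyor's) formula: 2A = Σ (x_i·y_{i+1} − x_{i+1}·y_i), indices taken mod 5.
Σ = (-60) + (-81) + (-144) + (-112) + (-46) = -443
Area = |Σ|/2 = 221.5.

221.5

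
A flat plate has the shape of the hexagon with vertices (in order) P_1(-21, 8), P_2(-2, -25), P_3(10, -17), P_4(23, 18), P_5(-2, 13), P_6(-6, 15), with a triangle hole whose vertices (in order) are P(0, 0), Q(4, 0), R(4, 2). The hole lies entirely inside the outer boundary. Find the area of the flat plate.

Outer boundary:
Apply the shoelace formula: 2A = Σ (x_i·y_{i+1} − x_{i+1}·y_i), indices taken mod 6.
Σ = (541) + (284) + (571) + (335) + (48) + (267) = 2046
Area = |Σ|/2 = 1023.
Hole:
P→Q: (0)(0) − (4)(0) = 0
Q→R: (4)(2) − (4)(0) = 8
R→P: (4)(0) − (0)(2) = 0
Σ = 8
Area = |Σ|/2 = 4.
Net area = 1023 − 4 = 1019.

1019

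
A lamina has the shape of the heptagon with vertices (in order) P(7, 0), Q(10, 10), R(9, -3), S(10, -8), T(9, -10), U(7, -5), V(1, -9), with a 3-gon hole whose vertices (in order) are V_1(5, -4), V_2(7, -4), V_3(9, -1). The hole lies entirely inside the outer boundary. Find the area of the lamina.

Outer boundary:
Cross-terms: 70, -120, -42, -28, 25, -58, 63  ⇒  Σ = -90
Area = |Σ|/2 = 45.
Hole:
Apply the surveyor's formula: 2A = Σ (x_i·y_{i+1} − x_{i+1}·y_i), indices taken mod 3.
V_1→V_2: (5)(-4) − (7)(-4) = 8
V_2→V_3: (7)(-1) − (9)(-4) = 29
V_3→V_1: (9)(-4) − (5)(-1) = -31
Σ = 6
Area = |Σ|/2 = 3.
Net area = 45 − 3 = 42.

42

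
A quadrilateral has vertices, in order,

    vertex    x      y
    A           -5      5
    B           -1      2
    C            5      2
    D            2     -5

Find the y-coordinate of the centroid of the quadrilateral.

Apply the shoelace (surveyor's) formula. First the cross-terms c_i = x_i·y_{i+1} − x_{i+1}·y_i:
  -5, -12, -29, -15  ⇒  2A = -61, A = -30.5.
Then Σ (y_i + y_{i+1})·c_i = 4, so ȳ = 4 / (6·(-30.5)) = -4/183.

-4/183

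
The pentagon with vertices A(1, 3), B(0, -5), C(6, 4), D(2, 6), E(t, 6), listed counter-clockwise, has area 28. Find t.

1

The doubled signed area Σ (x_i y_{i+1} − x_{i+1} y_i) is linear in t.
With t=0 it equals 59; the coefficient of t is -3 (from the two edges through E).
So -3·t + 59 = 2·28 = 56 ⇒ t = 1.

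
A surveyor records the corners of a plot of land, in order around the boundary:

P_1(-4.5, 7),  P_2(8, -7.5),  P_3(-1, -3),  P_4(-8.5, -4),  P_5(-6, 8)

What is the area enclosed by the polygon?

Apply Gauss's area formula: 2A = Σ (x_i·y_{i+1} − x_{i+1}·y_i), indices taken mod 5.
P_1→P_2: (-4.5)(-7.5) − (8)(7) = -22.25
P_2→P_3: (8)(-3) − (-1)(-7.5) = -31.5
P_3→P_4: (-1)(-4) − (-8.5)(-3) = -21.5
P_4→P_5: (-8.5)(8) − (-6)(-4) = -92
P_5→P_1: (-6)(7) − (-4.5)(8) = -6
Σ = -173.25
Area = |Σ|/2 = 86.625.

86.625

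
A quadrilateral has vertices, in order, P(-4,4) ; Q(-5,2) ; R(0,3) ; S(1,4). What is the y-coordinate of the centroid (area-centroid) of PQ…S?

Apply the surveyor's formula. First the cross-terms c_i = x_i·y_{i+1} − x_{i+1}·y_i:
  12, -15, -3, 20  ⇒  2A = 14, A = 7.
Then Σ (y_i + y_{i+1})·c_i = 136, so ȳ = 136 / (6·7) = 68/21.

68/21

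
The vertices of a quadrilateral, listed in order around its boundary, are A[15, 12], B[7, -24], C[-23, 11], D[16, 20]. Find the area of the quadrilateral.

Apply the surveyor's formula: 2A = Σ (x_i·y_{i+1} − x_{i+1}·y_i), indices taken mod 4.
A→B: (15)(-24) − (7)(12) = -444
B→C: (7)(11) − (-23)(-24) = -475
C→D: (-23)(20) − (16)(11) = -636
D→A: (16)(12) − (15)(20) = -108
Σ = -1663
Area = |Σ|/2 = 831.5.

831.5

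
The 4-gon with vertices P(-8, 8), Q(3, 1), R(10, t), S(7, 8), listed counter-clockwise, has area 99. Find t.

The doubled signed area Σ (x_i y_{i+1} − x_{i+1} y_i) is linear in t.
With t=0 it equals 158; the coefficient of t is -4 (from the two edges through R).
So -4·t + 158 = 2·99 = 198 ⇒ t = -10.

-10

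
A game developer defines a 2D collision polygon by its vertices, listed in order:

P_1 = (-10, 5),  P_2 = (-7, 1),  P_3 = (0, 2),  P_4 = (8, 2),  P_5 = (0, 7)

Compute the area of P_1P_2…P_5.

60.5

Apply Gauss's area formula: 2A = Σ (x_i·y_{i+1} − x_{i+1}·y_i), indices taken mod 5.
Σ = (25) + (-14) + (-16) + (56) + (70) = 121
Area = |Σ|/2 = 60.5.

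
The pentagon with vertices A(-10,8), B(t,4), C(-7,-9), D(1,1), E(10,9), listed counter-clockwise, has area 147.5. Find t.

-8

The doubled signed area Σ (x_i y_{i+1} − x_{i+1} y_i) is linear in t.
With t=0 it equals 159; the coefficient of t is -17 (from the two edges through B).
So -17·t + 159 = 2·147.5 = 295 ⇒ t = -8.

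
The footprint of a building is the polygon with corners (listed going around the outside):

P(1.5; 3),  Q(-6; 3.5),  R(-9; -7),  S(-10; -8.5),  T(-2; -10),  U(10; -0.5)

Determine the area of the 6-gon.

Apply the surveyor's formula: 2A = Σ (x_i·y_{i+1} − x_{i+1}·y_i), indices taken mod 6.
Cross-terms: 23.25, 73.5, 6.5, 83, 101, 30.75  ⇒  Σ = 318
Area = |Σ|/2 = 159.

159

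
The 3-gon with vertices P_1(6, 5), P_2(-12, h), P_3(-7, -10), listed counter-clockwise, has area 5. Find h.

Write out the shoelace sum; only the two edges meeting at P_2 involve h:
2·Area = [(6·h − (-12)·5) + ((-12)·(-10) − (-7)·h)] + 25
       = 13·h + 205 = 10
⇒ h = -15.

-15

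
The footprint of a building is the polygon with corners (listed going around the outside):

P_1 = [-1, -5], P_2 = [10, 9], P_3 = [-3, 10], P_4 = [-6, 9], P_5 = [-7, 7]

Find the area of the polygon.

Apply the shoelace (surveyor's) formula: 2A = Σ (x_i·y_{i+1} − x_{i+1}·y_i), indices taken mod 5.
Σ = (41) + (127) + (33) + (21) + (42) = 264
Area = |Σ|/2 = 132.

132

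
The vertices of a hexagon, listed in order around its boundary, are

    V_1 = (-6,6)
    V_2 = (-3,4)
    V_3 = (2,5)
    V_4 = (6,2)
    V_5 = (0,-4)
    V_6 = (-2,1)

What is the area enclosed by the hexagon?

46.5

Apply the shoelace (surveyor's) formula: 2A = Σ (x_i·y_{i+1} − x_{i+1}·y_i), indices taken mod 6.
Cross-terms: -6, -23, -26, -24, -8, -6  ⇒  Σ = -93
Area = |Σ|/2 = 46.5.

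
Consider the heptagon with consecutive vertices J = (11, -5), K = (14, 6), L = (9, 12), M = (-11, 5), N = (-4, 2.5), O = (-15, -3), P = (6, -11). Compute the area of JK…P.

Apply Gauss's area formula: 2A = Σ (x_i·y_{i+1} − x_{i+1}·y_i), indices taken mod 7.
Σ = (136) + (114) + (177) + (-7.5) + (49.5) + (183) + (91) = 743
Area = |Σ|/2 = 371.5.

371.5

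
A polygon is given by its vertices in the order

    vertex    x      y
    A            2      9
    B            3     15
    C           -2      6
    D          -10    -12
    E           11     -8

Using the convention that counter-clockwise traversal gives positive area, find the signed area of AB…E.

231

Apply Gauss's area formula: 2A = Σ (x_i·y_{i+1} − x_{i+1}·y_i), indices taken mod 5.
Σ = (3) + (48) + (84) + (212) + (115) = 462
Signed area = Σ/2 = 231 (positive ⇒ counter-clockwise traversal).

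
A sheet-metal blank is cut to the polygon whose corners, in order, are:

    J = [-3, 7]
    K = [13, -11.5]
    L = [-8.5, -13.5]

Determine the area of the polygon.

214.875

Cross-terms: -56.5, -273.25, -100  ⇒  Σ = -429.75
Area = |Σ|/2 = 214.875.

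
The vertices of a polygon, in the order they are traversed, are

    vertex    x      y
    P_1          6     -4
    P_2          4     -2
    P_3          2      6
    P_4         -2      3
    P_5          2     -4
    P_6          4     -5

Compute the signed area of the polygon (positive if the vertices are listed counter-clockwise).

36

Σ = (4) + (28) + (18) + (2) + (6) + (14) = 72
Signed area = Σ/2 = 36 (positive ⇒ counter-clockwise traversal).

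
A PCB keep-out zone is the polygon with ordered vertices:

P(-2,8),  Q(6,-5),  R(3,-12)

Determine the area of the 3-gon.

47.5

Apply Gauss's area formula: 2A = Σ (x_i·y_{i+1} − x_{i+1}·y_i), indices taken mod 3.
Σ = (-38) + (-57) + (0) = -95
Area = |Σ|/2 = 47.5.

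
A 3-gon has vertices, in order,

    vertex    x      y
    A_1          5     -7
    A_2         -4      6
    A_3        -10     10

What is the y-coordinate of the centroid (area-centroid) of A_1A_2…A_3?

3

Apply Gauss's area formula. First the cross-terms c_i = x_i·y_{i+1} − x_{i+1}·y_i:
  2, 20, 20  ⇒  2A = 42, A = 21.
Then Σ (y_i + y_{i+1})·c_i = 378, so ȳ = 378 / (6·21) = 3.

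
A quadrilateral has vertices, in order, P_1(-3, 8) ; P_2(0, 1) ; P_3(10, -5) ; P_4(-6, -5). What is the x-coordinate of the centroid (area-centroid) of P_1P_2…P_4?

Apply the shoelace formula. First the cross-terms c_i = x_i·y_{i+1} − x_{i+1}·y_i:
  -3, -10, -80, -63  ⇒  2A = -156, A = -78.
Then Σ (x_i + x_{i+1})·c_i = 156, so x̄ = 156 / (6·(-78)) = -1/3.

-1/3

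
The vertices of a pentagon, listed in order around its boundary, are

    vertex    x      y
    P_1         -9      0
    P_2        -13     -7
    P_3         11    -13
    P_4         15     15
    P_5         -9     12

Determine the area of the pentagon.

Apply the shoelace (surveyor's) formula: 2A = Σ (x_i·y_{i+1} − x_{i+1}·y_i), indices taken mod 5.
Σ = (63) + (246) + (360) + (315) + (108) = 1092
Area = |Σ|/2 = 546.

546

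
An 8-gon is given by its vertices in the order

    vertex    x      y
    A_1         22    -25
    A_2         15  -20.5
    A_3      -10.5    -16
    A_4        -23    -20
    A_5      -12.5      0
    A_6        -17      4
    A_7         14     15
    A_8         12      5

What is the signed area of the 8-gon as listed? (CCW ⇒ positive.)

Apply Gauss's area formula: 2A = Σ (x_i·y_{i+1} − x_{i+1}·y_i), indices taken mod 8.
Σ = (-76) + (-455.25) + (-158) + (-250) + (-50) + (-311) + (-110) + (-410) = -1820.25
Signed area = Σ/2 = -910.125 (negative ⇒ clockwise traversal).

-910.125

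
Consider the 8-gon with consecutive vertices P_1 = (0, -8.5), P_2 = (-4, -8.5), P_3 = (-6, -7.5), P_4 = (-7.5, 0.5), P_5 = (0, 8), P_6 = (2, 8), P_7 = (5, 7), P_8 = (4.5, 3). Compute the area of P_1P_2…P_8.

135.5

Cross-terms: -34, -21, -59.25, -60, -16, -26, -16.5, -38.25  ⇒  Σ = -271
Area = |Σ|/2 = 135.5.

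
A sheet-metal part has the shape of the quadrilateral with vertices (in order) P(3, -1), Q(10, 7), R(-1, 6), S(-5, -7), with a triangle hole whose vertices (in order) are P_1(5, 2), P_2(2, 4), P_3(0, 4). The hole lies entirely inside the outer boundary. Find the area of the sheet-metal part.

78.5

Outer boundary:
Apply Gauss's area formula: 2A = Σ (x_i·y_{i+1} − x_{i+1}·y_i), indices taken mod 4.
Cross-terms: 31, 67, 37, 26  ⇒  Σ = 161
Area = |Σ|/2 = 80.5.
Hole:
Apply the shoelace (surveyor's) formula: 2A = Σ (x_i·y_{i+1} − x_{i+1}·y_i), indices taken mod 3.
Σ = (16) + (8) + (-20) = 4
Area = |Σ|/2 = 2.
Net area = 80.5 − 2 = 78.5.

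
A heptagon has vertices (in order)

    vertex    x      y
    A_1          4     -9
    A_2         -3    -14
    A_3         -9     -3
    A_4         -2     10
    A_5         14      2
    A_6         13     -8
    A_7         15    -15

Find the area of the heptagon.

364

Apply the shoelace (surveyor's) formula: 2A = Σ (x_i·y_{i+1} − x_{i+1}·y_i), indices taken mod 7.
Σ = (-83) + (-117) + (-96) + (-144) + (-138) + (-75) + (-75) = -728
Area = |Σ|/2 = 364.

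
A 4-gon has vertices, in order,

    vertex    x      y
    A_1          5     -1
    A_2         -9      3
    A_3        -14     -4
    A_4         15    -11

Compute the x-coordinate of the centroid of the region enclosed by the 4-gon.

Apply the surveyor's formula. First the cross-terms c_i = x_i·y_{i+1} − x_{i+1}·y_i:
  6, 78, 214, 40  ⇒  2A = 338, A = 169.
Then Σ (x_i + x_{i+1})·c_i = -804, so x̄ = -804 / (6·169) = -134/169.

-134/169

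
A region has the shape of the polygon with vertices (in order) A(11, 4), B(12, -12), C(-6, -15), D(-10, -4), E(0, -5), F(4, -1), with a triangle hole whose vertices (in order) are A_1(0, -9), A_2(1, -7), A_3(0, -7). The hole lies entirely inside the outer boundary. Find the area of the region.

229.5

Outer boundary:
Apply the shoelace formula: 2A = Σ (x_i·y_{i+1} − x_{i+1}·y_i), indices taken mod 6.
Σ = (-180) + (-252) + (-126) + (50) + (20) + (27) = -461
Area = |Σ|/2 = 230.5.
Hole:
Apply the shoelace (surveyor's) formula: 2A = Σ (x_i·y_{i+1} − x_{i+1}·y_i), indices taken mod 3.
Σ = (9) + (-7) + (0) = 2
Area = |Σ|/2 = 1.
Net area = 230.5 − 1 = 229.5.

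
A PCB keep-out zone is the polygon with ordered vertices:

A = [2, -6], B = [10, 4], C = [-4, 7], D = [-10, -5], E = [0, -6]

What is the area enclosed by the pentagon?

158

Apply the shoelace formula: 2A = Σ (x_i·y_{i+1} − x_{i+1}·y_i), indices taken mod 5.
Σ = (68) + (86) + (90) + (60) + (12) = 316
Area = |Σ|/2 = 158.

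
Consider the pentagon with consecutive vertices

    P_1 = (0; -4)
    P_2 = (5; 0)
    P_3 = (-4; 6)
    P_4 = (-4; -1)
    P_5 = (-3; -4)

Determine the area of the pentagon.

51.5

Apply Gauss's area formula: 2A = Σ (x_i·y_{i+1} − x_{i+1}·y_i), indices taken mod 5.
Σ = (20) + (30) + (28) + (13) + (12) = 103
Area = |Σ|/2 = 51.5.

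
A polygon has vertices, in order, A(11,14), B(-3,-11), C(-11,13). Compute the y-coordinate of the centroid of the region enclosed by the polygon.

16/3

Apply the shoelace formula. First the cross-terms c_i = x_i·y_{i+1} − x_{i+1}·y_i:
  -79, -160, -297  ⇒  2A = -536, A = -268.
Then Σ (y_i + y_{i+1})·c_i = -8576, so ȳ = -8576 / (6·(-268)) = 16/3.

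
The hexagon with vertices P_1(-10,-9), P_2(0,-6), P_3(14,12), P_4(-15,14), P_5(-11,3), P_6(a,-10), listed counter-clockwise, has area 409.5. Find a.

Write out the shoelace sum; only the two edges meeting at P_6 involve a:
2·Area = [((-11)·(-10) − a·3) + (a·(-9) − (-10)·(-10))] + 629
       = -12·a + 639 = 819
⇒ a = -15.

-15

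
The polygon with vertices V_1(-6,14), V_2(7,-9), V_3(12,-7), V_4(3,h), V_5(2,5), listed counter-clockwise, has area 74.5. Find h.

4

Write out the shoelace sum; only the two edges meeting at V_4 involve h:
2·Area = [(12·h − 3·(-7)) + (3·5 − 2·h)] + 73
       = 10·h + 109 = 149
⇒ h = 4.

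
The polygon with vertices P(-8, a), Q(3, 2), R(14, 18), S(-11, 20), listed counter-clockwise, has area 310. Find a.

2

The doubled signed area Σ (x_i y_{i+1} − x_{i+1} y_i) is linear in a.
With a=0 it equals 648; the coefficient of a is -14 (from the two edges through P).
So -14·a + 648 = 2·310 = 620 ⇒ a = 2.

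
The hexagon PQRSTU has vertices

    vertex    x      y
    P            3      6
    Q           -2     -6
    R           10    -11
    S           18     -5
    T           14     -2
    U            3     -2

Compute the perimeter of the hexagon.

|PQ| = √((-5)² + (-12)²) = √169 = 13
|QR| = √((12)² + (-5)²) = √169 = 13
|RS| = √((8)² + (6)²) = √100 = 10
|ST| = √((-4)² + (3)²) = √25 = 5
|TU| = √((-11)² + (0)²) = √121 = 11
|UP| = √((0)² + (8)²) = √64 = 8
Perimeter = 13 + 13 + 10 + 5 + 11 + 8 = 60.

60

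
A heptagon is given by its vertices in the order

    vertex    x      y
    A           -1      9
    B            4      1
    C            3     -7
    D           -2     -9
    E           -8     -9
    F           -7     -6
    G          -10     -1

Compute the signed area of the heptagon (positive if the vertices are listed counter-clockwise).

-161

Apply Gauss's area formula: 2A = Σ (x_i·y_{i+1} − x_{i+1}·y_i), indices taken mod 7.
Σ = (-37) + (-31) + (-41) + (-54) + (-15) + (-53) + (-91) = -322
Signed area = Σ/2 = -161 (negative ⇒ clockwise traversal).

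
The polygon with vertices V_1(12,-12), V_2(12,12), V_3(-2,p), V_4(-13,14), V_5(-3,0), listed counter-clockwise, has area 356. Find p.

14

Write out the shoelace sum; only the two edges meeting at V_3 involve p:
2·Area = [(12·p − (-2)·12) + ((-2)·14 − (-13)·p)] + 366
       = 25·p + 362 = 712
⇒ p = 14.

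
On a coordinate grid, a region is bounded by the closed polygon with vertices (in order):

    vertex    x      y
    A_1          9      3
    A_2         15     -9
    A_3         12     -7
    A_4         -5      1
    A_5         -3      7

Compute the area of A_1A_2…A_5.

125

Apply the surveyor's formula: 2A = Σ (x_i·y_{i+1} − x_{i+1}·y_i), indices taken mod 5.
Cross-terms: -126, 3, -23, -32, -72  ⇒  Σ = -250
Area = |Σ|/2 = 125.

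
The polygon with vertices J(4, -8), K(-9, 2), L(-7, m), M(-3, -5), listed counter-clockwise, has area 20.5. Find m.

-2

Write out the shoelace sum; only the two edges meeting at L involve m:
2·Area = [((-9)·m − (-7)·2) + ((-7)·(-5) − (-3)·m)] + -20
       = -6·m + 29 = 41
⇒ m = -2.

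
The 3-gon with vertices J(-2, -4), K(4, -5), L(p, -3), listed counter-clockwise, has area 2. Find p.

-4

Write out the shoelace sum; only the two edges meeting at L involve p:
2·Area = [(4·(-3) − p·(-5)) + (p·(-4) − (-2)·(-3))] + 26
       = 1·p + 8 = 4
⇒ p = -4.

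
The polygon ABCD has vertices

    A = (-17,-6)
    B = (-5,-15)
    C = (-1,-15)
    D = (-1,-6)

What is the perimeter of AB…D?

44

|AB| = √((12)² + (-9)²) = √225 = 15
|BC| = √((4)² + (0)²) = √16 = 4
|CD| = √((0)² + (9)²) = √81 = 9
|DA| = √((-16)² + (0)²) = √256 = 16
Perimeter = 15 + 4 + 9 + 16 = 44.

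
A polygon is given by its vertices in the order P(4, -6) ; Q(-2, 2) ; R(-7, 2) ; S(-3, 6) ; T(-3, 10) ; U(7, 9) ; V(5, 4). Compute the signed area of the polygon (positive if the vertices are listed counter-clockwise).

P→Q: (4)(2) − (-2)(-6) = -4
Q→R: (-2)(2) − (-7)(2) = 10
R→S: (-7)(6) − (-3)(2) = -36
S→T: (-3)(10) − (-3)(6) = -12
T→U: (-3)(9) − (7)(10) = -97
U→V: (7)(4) − (5)(9) = -17
V→P: (5)(-6) − (4)(4) = -46
Σ = -202
Signed area = Σ/2 = -101 (negative ⇒ clockwise traversal).

-101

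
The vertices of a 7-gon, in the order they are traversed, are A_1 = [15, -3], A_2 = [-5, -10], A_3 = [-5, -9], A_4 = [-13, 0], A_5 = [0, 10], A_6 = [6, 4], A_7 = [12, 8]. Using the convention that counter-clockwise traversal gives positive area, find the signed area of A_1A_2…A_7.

-316.5

Σ = (-165) + (-5) + (-117) + (-130) + (-60) + (0) + (-156) = -633
Signed area = Σ/2 = -316.5 (negative ⇒ clockwise traversal).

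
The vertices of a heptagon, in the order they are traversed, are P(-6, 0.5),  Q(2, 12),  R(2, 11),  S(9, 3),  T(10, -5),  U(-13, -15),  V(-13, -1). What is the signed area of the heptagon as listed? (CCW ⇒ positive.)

-326.25

Apply Gauss's area formula: 2A = Σ (x_i·y_{i+1} − x_{i+1}·y_i), indices taken mod 7.
Σ = (-73) + (-2) + (-93) + (-75) + (-215) + (-182) + (-12.5) = -652.5
Signed area = Σ/2 = -326.25 (negative ⇒ clockwise traversal).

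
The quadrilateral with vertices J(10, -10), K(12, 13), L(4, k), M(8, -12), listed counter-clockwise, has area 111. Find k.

8

The doubled signed area Σ (x_i y_{i+1} − x_{i+1} y_i) is linear in k.
With k=0 it equals 190; the coefficient of k is 4 (from the two edges through L).
So 4·k + 190 = 2·111 = 222 ⇒ k = 8.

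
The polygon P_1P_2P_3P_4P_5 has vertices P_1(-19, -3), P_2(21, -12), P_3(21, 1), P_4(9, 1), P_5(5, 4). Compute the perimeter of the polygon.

96

|P_1P_2| = √((40)² + (-9)²) = √1681 = 41
|P_2P_3| = √((0)² + (13)²) = √169 = 13
|P_3P_4| = √((-12)² + (0)²) = √144 = 12
|P_4P_5| = √((-4)² + (3)²) = √25 = 5
|P_5P_1| = √((-24)² + (-7)²) = √625 = 25
Perimeter = 41 + 13 + 12 + 5 + 25 = 96.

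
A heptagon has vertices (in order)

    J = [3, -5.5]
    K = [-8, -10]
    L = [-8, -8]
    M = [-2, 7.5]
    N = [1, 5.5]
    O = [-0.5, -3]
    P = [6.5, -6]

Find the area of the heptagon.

Apply the shoelace formula: 2A = Σ (x_i·y_{i+1} − x_{i+1}·y_i), indices taken mod 7.
J→K: (3)(-10) − (-8)(-5.5) = -74
K→L: (-8)(-8) − (-8)(-10) = -16
L→M: (-8)(7.5) − (-2)(-8) = -76
M→N: (-2)(5.5) − (1)(7.5) = -18.5
N→O: (1)(-3) − (-0.5)(5.5) = -0.25
O→P: (-0.5)(-6) − (6.5)(-3) = 22.5
P→J: (6.5)(-5.5) − (3)(-6) = -17.75
Σ = -180
Area = |Σ|/2 = 90.

90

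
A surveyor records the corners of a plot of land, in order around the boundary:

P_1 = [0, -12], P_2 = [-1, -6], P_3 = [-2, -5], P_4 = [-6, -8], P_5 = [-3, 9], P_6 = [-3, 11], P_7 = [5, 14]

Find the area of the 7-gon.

Σ = (-12) + (-7) + (-14) + (-78) + (-6) + (-97) + (-60) = -274
Area = |Σ|/2 = 137.

137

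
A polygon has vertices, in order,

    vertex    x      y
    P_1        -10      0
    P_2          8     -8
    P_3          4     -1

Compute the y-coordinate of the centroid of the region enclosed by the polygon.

-3

Apply the surveyor's formula. First the cross-terms c_i = x_i·y_{i+1} − x_{i+1}·y_i:
  80, 24, -10  ⇒  2A = 94, A = 47.
Then Σ (y_i + y_{i+1})·c_i = -846, so ȳ = -846 / (6·47) = -3.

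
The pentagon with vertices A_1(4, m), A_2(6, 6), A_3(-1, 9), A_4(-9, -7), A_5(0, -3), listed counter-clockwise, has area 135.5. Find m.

The doubled signed area Σ (x_i y_{i+1} − x_{i+1} y_i) is linear in m.
With m=0 it equals 211; the coefficient of m is -6 (from the two edges through A_1).
So -6·m + 211 = 2·135.5 = 271 ⇒ m = -10.

-10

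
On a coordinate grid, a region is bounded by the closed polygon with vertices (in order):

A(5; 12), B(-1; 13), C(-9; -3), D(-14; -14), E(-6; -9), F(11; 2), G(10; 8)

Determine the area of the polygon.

Apply the shoelace (surveyor's) formula: 2A = Σ (x_i·y_{i+1} − x_{i+1}·y_i), indices taken mod 7.
Σ = (77) + (120) + (84) + (42) + (87) + (68) + (80) = 558
Area = |Σ|/2 = 279.

279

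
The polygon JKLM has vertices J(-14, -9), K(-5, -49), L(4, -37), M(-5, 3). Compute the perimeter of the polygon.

|JK| = √((9)² + (-40)²) = √1681 = 41
|KL| = √((9)² + (12)²) = √225 = 15
|LM| = √((-9)² + (40)²) = √1681 = 41
|MJ| = √((-9)² + (-12)²) = √225 = 15
Perimeter = 41 + 15 + 41 + 15 = 112.

112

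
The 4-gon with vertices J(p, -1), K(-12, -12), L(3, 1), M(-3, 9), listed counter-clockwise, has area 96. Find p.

Write out the shoelace sum; only the two edges meeting at J involve p:
2·Area = [((-3)·(-1) − p·9) + (p·(-12) − (-12)·(-1))] + 54
       = -21·p + 45 = 192
⇒ p = -7.

-7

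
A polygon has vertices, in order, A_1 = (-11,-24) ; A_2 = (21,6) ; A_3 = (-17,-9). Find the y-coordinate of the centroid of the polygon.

Apply the surveyor's formula. First the cross-terms c_i = x_i·y_{i+1} − x_{i+1}·y_i:
  438, -87, 309  ⇒  2A = 660, A = 330.
Then Σ (y_i + y_{i+1})·c_i = -17820, so ȳ = -17820 / (6·330) = -9.

-9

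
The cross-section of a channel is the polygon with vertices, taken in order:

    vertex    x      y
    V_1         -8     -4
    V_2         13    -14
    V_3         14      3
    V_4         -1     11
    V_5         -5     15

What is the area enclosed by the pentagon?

Apply the shoelace (surveyor's) formula: 2A = Σ (x_i·y_{i+1} − x_{i+1}·y_i), indices taken mod 5.
Σ = (164) + (235) + (157) + (40) + (140) = 736
Area = |Σ|/2 = 368.

368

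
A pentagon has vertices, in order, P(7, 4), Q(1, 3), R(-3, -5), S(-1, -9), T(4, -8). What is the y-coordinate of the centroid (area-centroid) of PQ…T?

Apply the surveyor's formula. First the cross-terms c_i = x_i·y_{i+1} − x_{i+1}·y_i:
  17, 4, 22, 44, 72  ⇒  2A = 159, A = 79.5.
Then Σ (y_i + y_{i+1})·c_i = -1233, so ȳ = -1233 / (6·79.5) = -137/53.

-137/53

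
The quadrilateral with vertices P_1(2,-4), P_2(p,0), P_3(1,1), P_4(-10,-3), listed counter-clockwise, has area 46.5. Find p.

Write out the shoelace sum; only the two edges meeting at P_2 involve p:
2·Area = [(2·0 − p·(-4)) + (p·1 − 1·0)] + 53
       = 5·p + 53 = 93
⇒ p = 8.

8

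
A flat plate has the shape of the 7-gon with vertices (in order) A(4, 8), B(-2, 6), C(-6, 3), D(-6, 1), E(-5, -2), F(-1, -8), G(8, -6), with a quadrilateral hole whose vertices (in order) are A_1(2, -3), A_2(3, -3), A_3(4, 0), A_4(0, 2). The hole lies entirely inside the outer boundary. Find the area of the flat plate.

138

Outer boundary:
Apply the shoelace (surveyor's) formula: 2A = Σ (x_i·y_{i+1} − x_{i+1}·y_i), indices taken mod 7.
Σ = (40) + (30) + (12) + (17) + (38) + (70) + (88) = 295
Area = |Σ|/2 = 147.5.
Hole:
Σ = (3) + (12) + (8) + (-4) = 19
Area = |Σ|/2 = 9.5.
Net area = 147.5 − 9.5 = 138.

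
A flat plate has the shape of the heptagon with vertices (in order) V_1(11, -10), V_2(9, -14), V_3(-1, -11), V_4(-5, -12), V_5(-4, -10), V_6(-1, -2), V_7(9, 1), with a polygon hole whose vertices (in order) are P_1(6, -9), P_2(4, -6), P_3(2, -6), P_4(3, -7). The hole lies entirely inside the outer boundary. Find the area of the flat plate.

148.5

Outer boundary:
Apply Gauss's area formula: 2A = Σ (x_i·y_{i+1} − x_{i+1}·y_i), indices taken mod 7.
Σ = (-64) + (-113) + (-43) + (2) + (-2) + (17) + (-101) = -304
Area = |Σ|/2 = 152.
Hole:
Apply the shoelace (surveyor's) formula: 2A = Σ (x_i·y_{i+1} − x_{i+1}·y_i), indices taken mod 4.
Σ = (0) + (-12) + (4) + (15) = 7
Area = |Σ|/2 = 3.5.
Net area = 152 − 3.5 = 148.5.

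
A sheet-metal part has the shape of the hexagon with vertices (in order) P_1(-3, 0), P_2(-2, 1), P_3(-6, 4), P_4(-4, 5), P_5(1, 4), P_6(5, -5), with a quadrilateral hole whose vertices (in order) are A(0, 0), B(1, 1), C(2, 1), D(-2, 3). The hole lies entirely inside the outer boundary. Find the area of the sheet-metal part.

36.5

Outer boundary:
Σ = (-3) + (-2) + (-14) + (-21) + (-25) + (-15) = -80
Area = |Σ|/2 = 40.
Hole:
Σ = (0) + (-1) + (8) + (0) = 7
Area = |Σ|/2 = 3.5.
Net area = 40 − 3.5 = 36.5.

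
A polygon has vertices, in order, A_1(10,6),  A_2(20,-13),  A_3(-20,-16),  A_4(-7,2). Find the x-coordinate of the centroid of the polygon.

Apply the surveyor's formula. First the cross-terms c_i = x_i·y_{i+1} − x_{i+1}·y_i:
  -250, -580, -152, -62  ⇒  2A = -1044, A = -522.
Then Σ (x_i + x_{i+1})·c_i = -3582, so x̄ = -3582 / (6·(-522)) = 199/174.

199/174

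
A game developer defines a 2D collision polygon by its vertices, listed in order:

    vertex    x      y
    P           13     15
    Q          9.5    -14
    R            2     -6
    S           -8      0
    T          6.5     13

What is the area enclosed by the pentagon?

Apply Gauss's area formula: 2A = Σ (x_i·y_{i+1} − x_{i+1}·y_i), indices taken mod 5.
P→Q: (13)(-14) − (9.5)(15) = -324.5
Q→R: (9.5)(-6) − (2)(-14) = -29
R→S: (2)(0) − (-8)(-6) = -48
S→T: (-8)(13) − (6.5)(0) = -104
T→P: (6.5)(15) − (13)(13) = -71.5
Σ = -577
Area = |Σ|/2 = 288.5.

288.5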